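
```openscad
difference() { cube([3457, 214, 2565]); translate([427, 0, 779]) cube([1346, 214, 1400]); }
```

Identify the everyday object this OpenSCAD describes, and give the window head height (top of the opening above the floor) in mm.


A wall with a window opening. The window head height is 2179 mm.

A wall with a rectangular opening subtracted — a window. Sill at z = 779, opening 1400 mm tall, so the head is at 779 + 1400 = 2179 mm.


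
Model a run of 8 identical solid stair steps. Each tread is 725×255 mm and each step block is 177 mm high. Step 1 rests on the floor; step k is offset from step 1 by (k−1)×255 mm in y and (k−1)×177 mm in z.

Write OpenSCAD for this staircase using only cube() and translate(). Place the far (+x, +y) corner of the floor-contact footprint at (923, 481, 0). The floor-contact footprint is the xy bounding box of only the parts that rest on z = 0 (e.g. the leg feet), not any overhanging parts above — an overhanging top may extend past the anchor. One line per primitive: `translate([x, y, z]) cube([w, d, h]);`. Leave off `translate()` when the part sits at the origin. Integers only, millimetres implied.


translate([198, 226, 0]) cube([725, 255, 177]);
translate([198, 481, 177]) cube([725, 255, 177]);
translate([198, 736, 354]) cube([725, 255, 177]);
translate([198, 991, 531]) cube([725, 255, 177]);
translate([198, 1246, 708]) cube([725, 255, 177]);
translate([198, 1501, 885]) cube([725, 255, 177]);
translate([198, 1756, 1062]) cube([725, 255, 177]);
translate([198, 2011, 1239]) cube([725, 255, 177]);


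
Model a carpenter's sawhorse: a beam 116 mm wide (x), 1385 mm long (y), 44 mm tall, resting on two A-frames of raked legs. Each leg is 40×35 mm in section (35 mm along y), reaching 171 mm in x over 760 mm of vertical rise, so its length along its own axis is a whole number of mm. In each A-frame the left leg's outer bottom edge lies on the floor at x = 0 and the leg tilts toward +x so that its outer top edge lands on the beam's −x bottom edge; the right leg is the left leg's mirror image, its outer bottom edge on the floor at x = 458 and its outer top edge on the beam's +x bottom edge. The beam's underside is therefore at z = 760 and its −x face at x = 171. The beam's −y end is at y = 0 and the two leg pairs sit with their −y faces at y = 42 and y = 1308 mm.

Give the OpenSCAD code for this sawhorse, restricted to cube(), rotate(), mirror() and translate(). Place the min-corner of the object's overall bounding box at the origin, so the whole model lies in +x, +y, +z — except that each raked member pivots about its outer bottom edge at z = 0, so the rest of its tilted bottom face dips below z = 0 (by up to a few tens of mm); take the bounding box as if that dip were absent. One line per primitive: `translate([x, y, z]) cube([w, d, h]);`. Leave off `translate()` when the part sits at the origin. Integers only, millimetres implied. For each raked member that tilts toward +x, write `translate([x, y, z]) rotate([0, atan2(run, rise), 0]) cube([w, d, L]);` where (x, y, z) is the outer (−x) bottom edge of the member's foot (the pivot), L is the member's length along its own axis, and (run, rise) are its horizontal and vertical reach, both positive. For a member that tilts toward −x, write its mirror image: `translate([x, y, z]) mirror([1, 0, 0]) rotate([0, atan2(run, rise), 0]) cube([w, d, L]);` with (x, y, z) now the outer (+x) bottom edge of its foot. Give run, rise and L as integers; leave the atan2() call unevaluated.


translate([171, 0, 760]) cube([116, 1385, 44]);
translate([0, 42, 0]) rotate([0, atan2(171, 760), 0]) cube([40, 35, 779]);
translate([458, 42, 0]) mirror([1, 0, 0]) rotate([0, atan2(171, 760), 0]) cube([40, 35, 779]);
translate([0, 1308, 0]) rotate([0, atan2(171, 760), 0]) cube([40, 35, 779]);
translate([458, 1308, 0]) mirror([1, 0, 0]) rotate([0, atan2(171, 760), 0]) cube([40, 35, 779]);


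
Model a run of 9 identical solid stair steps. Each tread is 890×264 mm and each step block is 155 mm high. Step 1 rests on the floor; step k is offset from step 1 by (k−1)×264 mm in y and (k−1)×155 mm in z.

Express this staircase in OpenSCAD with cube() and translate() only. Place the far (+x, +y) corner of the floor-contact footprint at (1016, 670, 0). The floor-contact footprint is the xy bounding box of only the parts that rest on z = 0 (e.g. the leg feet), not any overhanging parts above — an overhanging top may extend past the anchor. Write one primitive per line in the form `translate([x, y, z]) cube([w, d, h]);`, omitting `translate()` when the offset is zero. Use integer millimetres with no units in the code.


translate([126, 406, 0]) cube([890, 264, 155]);
translate([126, 670, 155]) cube([890, 264, 155]);
translate([126, 934, 310]) cube([890, 264, 155]);
translate([126, 1198, 465]) cube([890, 264, 155]);
translate([126, 1462, 620]) cube([890, 264, 155]);
translate([126, 1726, 775]) cube([890, 264, 155]);
translate([126, 1990, 930]) cube([890, 264, 155]);
translate([126, 2254, 1085]) cube([890, 264, 155]);
translate([126, 2518, 1240]) cube([890, 264, 155]);


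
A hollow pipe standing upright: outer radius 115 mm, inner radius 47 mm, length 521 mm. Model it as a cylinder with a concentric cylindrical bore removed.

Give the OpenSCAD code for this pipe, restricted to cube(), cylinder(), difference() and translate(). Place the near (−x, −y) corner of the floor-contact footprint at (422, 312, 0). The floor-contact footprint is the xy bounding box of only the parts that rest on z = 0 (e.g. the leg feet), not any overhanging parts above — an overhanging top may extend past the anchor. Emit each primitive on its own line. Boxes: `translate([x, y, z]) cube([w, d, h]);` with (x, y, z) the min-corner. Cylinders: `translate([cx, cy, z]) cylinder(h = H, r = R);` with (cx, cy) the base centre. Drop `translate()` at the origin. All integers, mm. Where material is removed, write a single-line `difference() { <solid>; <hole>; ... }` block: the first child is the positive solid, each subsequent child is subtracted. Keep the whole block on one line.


difference() { translate([537, 427, 0]) cylinder(h = 521, r = 115); translate([537, 427, 0]) cylinder(h = 521, r = 47); }


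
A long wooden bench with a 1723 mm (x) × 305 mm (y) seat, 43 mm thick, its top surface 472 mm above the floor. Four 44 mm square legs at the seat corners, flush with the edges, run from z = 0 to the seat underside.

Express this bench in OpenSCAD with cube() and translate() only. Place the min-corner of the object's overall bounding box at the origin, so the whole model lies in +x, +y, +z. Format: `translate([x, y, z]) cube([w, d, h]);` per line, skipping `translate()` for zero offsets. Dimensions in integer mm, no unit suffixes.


translate([0, 0, 429]) cube([1723, 305, 43]);
cube([44, 44, 429]);
translate([0, 261, 0]) cube([44, 44, 429]);
translate([1679, 0, 0]) cube([44, 44, 429]);
translate([1679, 261, 0]) cube([44, 44, 429]);


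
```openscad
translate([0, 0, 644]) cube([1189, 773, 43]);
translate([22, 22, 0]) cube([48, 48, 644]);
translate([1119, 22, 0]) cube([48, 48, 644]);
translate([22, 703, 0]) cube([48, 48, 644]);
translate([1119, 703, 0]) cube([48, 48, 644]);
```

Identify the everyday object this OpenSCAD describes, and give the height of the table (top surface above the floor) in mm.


A table. The table height is 687 mm.

A 1189×773×43 slab sits at z = 644 on four 48 mm square posts — a table. The top surface is at 644 + 43 = 687 mm.


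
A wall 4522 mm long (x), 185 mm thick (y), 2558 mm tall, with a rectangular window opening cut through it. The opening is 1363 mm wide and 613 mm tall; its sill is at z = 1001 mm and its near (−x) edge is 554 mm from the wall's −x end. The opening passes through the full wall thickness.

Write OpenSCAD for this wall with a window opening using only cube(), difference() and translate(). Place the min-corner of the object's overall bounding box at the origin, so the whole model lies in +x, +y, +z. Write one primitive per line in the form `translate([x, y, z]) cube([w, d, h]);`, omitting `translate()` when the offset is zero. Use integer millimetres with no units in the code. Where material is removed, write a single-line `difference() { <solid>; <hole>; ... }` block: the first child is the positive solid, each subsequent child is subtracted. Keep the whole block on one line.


difference() { cube([4522, 185, 2558]); translate([554, 0, 1001]) cube([1363, 185, 613]); }


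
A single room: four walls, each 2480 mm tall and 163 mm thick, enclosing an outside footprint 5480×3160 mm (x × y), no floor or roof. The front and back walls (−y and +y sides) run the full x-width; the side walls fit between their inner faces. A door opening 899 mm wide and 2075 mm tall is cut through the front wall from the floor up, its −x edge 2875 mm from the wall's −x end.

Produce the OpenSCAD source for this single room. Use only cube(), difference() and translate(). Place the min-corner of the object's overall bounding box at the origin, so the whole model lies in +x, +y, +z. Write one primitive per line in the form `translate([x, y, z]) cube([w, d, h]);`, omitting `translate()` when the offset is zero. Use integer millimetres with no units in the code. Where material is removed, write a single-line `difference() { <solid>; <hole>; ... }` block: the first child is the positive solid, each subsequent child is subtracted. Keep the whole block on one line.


difference() { cube([5480, 163, 2480]); translate([2875, 0, 0]) cube([899, 163, 2075]); }
translate([0, 2997, 0]) cube([5480, 163, 2480]);
translate([0, 163, 0]) cube([163, 2834, 2480]);
translate([5317, 163, 0]) cube([163, 2834, 2480]);


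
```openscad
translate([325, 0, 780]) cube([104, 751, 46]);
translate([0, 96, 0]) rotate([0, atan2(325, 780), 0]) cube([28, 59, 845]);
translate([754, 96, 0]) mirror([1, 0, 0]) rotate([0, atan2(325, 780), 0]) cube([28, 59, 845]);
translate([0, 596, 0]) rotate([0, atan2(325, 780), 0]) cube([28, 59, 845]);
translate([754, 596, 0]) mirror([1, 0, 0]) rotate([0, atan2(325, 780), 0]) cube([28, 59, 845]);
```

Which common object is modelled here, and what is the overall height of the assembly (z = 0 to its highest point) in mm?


A sawhorse. The overall height is 826 mm.

A beam across two mirrored pairs of raked legs — a sawhorse. The beam's underside is at z = 780 (matching the legs' vertical rise in atan2(325, 780)) and the beam is 46 mm tall, so its top is at 780 + 46 = 826 mm. The raked legs top out at the beam's underside, so that is the highest point.


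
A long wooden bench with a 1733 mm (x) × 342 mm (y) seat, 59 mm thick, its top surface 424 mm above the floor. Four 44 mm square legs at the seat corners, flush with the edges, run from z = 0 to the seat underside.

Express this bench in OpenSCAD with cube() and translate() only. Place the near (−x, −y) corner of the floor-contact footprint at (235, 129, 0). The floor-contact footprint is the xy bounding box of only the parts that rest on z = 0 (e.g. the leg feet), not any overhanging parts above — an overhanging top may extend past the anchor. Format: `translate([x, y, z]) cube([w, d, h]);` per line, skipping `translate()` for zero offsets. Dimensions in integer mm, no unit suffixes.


translate([235, 129, 365]) cube([1733, 342, 59]);
translate([235, 129, 0]) cube([44, 44, 365]);
translate([235, 427, 0]) cube([44, 44, 365]);
translate([1924, 129, 0]) cube([44, 44, 365]);
translate([1924, 427, 0]) cube([44, 44, 365]);


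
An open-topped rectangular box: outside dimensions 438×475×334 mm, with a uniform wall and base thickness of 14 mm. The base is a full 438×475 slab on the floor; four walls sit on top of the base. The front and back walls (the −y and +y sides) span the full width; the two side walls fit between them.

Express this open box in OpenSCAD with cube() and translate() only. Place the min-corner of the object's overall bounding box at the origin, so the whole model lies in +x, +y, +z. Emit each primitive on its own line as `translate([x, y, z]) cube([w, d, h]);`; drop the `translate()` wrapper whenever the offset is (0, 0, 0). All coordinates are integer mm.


cube([438, 475, 14]);
translate([0, 0, 14]) cube([438, 14, 320]);
translate([0, 461, 14]) cube([438, 14, 320]);
translate([0, 14, 14]) cube([14, 447, 320]);
translate([424, 14, 14]) cube([14, 447, 320]);


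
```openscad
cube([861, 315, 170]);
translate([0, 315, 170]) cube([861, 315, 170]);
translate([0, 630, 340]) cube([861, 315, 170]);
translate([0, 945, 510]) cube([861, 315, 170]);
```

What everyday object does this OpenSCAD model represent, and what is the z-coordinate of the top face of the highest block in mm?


A staircase. The total rise is 680 mm.

4 identical blocks, each offset up and back from the previous — a staircase. Each step is 170 mm tall and there are 4 of them, so the total rise is 4 × 170 = 680 mm.


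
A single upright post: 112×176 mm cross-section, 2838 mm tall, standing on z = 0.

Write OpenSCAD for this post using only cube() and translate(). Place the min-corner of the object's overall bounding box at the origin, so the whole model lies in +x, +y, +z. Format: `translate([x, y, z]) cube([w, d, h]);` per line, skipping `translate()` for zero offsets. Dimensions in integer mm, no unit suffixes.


cube([112, 176, 2838]);


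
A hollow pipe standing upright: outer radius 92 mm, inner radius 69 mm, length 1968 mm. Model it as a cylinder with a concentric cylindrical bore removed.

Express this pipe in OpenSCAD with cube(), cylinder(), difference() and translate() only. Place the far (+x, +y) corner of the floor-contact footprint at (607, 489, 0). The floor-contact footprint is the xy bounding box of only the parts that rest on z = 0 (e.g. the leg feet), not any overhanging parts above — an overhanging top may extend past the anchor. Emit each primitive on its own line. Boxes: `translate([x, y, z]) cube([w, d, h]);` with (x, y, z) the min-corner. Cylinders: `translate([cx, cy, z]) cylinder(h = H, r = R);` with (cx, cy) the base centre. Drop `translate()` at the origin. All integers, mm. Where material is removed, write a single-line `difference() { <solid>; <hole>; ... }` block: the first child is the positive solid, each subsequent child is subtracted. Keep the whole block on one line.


difference() { translate([515, 397, 0]) cylinder(h = 1968, r = 92); translate([515, 397, 0]) cylinder(h = 1968, r = 69); }


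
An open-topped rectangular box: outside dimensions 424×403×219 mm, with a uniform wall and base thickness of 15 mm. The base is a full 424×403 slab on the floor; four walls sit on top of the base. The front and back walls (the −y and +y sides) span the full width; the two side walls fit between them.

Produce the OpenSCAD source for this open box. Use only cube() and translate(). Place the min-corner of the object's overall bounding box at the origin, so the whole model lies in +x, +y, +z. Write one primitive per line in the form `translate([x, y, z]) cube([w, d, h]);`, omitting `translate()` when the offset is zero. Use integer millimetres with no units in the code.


cube([424, 403, 15]);
translate([0, 0, 15]) cube([424, 15, 204]);
translate([0, 388, 15]) cube([424, 15, 204]);
translate([0, 15, 15]) cube([15, 373, 204]);
translate([409, 15, 15]) cube([15, 373, 204]);


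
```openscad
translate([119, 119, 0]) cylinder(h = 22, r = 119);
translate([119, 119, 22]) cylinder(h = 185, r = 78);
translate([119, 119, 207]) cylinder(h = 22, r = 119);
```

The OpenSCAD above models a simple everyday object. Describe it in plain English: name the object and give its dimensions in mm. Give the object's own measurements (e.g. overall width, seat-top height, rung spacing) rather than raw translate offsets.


A spool: two coaxial disc flanges of radius 119 mm and thickness 22 mm, joined by a core cylinder of radius 78 mm and height 185 mm. The lower flange rests on z = 0 and the three cylinders share a vertical axis.


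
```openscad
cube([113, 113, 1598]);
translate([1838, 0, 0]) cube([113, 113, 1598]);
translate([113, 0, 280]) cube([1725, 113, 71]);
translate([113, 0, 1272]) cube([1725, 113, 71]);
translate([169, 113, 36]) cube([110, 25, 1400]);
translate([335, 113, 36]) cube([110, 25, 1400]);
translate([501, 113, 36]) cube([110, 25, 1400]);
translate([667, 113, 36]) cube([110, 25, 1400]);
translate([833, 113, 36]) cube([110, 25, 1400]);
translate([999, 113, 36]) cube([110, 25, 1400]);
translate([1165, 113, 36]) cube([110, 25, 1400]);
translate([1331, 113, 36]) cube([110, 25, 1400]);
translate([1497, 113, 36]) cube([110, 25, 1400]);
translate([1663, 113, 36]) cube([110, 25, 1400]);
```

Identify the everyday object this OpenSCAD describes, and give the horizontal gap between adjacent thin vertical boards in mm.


A fence section. The picket gap is 56 mm.

Two posts, two rails, 10 pickets — a fence section. Span 1725 mm holds 10 pickets of 110 mm with 11 equal gaps: ⌊(1725 − 10·110) / 11⌋ = 56 mm.


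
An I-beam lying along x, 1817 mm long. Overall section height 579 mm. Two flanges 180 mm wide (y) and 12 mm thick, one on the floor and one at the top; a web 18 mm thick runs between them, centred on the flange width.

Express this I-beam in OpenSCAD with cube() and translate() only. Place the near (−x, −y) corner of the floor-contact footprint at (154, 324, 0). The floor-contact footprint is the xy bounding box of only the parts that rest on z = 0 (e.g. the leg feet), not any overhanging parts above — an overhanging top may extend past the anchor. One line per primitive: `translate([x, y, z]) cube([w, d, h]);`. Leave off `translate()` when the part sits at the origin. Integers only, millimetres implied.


translate([154, 324, 0]) cube([1817, 180, 12]);
translate([154, 405, 12]) cube([1817, 18, 555]);
translate([154, 324, 567]) cube([1817, 180, 12]);


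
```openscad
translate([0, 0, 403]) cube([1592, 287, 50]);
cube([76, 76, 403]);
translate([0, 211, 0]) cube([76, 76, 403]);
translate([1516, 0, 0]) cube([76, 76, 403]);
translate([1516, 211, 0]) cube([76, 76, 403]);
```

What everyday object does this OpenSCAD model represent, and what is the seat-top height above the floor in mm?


A bench. The seat-top height is 453 mm.

A long slab on four corner posts — a bench. The slab sits at z = 403 with thickness 50, so the top is 403 + 50 = 453 mm.


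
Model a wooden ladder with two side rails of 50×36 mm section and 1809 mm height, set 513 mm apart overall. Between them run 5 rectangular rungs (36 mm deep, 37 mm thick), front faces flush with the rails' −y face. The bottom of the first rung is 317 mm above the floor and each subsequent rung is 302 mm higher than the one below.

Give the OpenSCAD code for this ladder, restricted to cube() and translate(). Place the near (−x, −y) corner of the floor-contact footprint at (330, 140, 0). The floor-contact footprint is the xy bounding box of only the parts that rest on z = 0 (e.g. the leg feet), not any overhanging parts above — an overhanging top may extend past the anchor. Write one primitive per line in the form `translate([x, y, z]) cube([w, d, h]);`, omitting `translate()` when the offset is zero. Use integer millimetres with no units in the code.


translate([330, 140, 0]) cube([50, 36, 1809]);
translate([793, 140, 0]) cube([50, 36, 1809]);
translate([380, 140, 317]) cube([413, 36, 37]);
translate([380, 140, 619]) cube([413, 36, 37]);
translate([380, 140, 921]) cube([413, 36, 37]);
translate([380, 140, 1223]) cube([413, 36, 37]);
translate([380, 140, 1525]) cube([413, 36, 37]);


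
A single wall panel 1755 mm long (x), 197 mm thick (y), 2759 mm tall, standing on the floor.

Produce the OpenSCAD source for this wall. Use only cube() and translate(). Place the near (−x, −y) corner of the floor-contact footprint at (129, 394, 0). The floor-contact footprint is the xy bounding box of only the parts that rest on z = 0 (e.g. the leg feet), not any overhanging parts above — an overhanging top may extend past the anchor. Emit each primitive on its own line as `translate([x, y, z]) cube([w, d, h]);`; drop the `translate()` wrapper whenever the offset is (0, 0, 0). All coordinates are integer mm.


translate([129, 394, 0]) cube([1755, 197, 2759]);


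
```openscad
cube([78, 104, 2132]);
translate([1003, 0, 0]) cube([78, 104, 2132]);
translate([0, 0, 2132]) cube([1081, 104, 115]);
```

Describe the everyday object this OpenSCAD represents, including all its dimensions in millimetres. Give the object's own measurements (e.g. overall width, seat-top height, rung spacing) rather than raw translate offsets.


A door frame. The clear opening is 925 mm wide and 2132 mm high. Two 78 mm wide jambs, 104 mm deep, stand either side of the opening from the floor to the top of the opening. A 115 mm thick head sits across the top of both jambs, spanning the full outside width of the frame.


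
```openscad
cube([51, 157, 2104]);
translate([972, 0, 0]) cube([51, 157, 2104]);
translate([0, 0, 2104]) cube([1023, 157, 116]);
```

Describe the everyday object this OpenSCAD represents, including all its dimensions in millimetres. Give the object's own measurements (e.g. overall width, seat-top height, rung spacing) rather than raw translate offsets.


A door frame. The clear opening is 921 mm wide and 2104 mm high. Two 51 mm wide jambs, 157 mm deep, stand either side of the opening from the floor to the top of the opening. A 116 mm thick head sits across the top of both jambs, spanning the full outside width of the frame.


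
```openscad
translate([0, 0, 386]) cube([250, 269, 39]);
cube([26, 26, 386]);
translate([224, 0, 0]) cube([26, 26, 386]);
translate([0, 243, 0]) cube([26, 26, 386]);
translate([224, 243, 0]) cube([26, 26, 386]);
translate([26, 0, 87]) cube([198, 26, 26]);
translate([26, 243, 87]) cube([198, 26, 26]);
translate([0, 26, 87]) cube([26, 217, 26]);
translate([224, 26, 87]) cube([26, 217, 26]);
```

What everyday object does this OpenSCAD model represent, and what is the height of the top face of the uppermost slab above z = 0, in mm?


A stool. The seat height is 425 mm.

A 250×269×39 slab at z = 386 on four corner posts — a stool. The seat top is 386 + 39 = 425 mm.


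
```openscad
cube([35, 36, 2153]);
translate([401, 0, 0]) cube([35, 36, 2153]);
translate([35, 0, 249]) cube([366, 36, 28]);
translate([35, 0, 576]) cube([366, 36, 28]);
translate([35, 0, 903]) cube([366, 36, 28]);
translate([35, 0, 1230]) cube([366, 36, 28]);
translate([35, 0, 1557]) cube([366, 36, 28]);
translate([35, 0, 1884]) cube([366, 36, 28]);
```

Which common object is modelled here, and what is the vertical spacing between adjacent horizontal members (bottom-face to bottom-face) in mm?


A ladder. The rung spacing is 327 mm.

Two tall 35×36 posts with 6 short bars between them — a ladder. Adjacent rungs sit at z = 249 and z = 576, so the spacing is 576 − 249 = 327 mm.


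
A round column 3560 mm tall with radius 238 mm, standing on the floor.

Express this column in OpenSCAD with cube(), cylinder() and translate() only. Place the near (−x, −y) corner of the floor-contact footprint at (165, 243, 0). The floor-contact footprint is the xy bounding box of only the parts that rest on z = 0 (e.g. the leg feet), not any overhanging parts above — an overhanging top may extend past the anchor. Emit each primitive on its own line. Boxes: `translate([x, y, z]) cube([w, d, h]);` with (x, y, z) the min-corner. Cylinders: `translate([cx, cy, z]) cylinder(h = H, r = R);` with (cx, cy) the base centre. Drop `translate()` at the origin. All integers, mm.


translate([403, 481, 0]) cylinder(h = 3560, r = 238);


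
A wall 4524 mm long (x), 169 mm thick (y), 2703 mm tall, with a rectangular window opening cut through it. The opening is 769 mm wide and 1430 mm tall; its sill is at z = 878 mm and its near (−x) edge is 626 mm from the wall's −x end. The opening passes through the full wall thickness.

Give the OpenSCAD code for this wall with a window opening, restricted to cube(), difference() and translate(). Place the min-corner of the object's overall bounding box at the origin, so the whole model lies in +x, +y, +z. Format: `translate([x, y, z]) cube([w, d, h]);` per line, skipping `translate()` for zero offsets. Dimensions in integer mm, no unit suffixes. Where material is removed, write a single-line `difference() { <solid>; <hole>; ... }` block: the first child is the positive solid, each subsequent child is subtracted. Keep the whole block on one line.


difference() { cube([4524, 169, 2703]); translate([626, 0, 878]) cube([769, 169, 1430]); }


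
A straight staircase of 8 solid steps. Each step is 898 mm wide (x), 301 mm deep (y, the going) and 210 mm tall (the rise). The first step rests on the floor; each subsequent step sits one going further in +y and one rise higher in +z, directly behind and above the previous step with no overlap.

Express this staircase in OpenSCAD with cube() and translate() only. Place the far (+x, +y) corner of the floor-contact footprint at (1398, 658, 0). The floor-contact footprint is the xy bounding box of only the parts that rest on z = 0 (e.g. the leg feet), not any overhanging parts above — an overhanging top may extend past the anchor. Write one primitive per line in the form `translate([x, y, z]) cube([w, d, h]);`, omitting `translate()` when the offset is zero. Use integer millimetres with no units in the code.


translate([500, 357, 0]) cube([898, 301, 210]);
translate([500, 658, 210]) cube([898, 301, 210]);
translate([500, 959, 420]) cube([898, 301, 210]);
translate([500, 1260, 630]) cube([898, 301, 210]);
translate([500, 1561, 840]) cube([898, 301, 210]);
translate([500, 1862, 1050]) cube([898, 301, 210]);
translate([500, 2163, 1260]) cube([898, 301, 210]);
translate([500, 2464, 1470]) cube([898, 301, 210]);


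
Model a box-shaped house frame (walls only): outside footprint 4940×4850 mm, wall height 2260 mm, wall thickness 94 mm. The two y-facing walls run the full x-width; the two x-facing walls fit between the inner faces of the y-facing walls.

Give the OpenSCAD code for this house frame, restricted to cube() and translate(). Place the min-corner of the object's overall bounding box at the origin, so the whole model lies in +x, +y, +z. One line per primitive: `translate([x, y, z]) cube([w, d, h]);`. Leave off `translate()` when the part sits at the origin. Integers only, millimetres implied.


cube([4940, 94, 2260]);
translate([0, 4756, 0]) cube([4940, 94, 2260]);
translate([0, 94, 0]) cube([94, 4662, 2260]);
translate([4846, 94, 0]) cube([94, 4662, 2260]);


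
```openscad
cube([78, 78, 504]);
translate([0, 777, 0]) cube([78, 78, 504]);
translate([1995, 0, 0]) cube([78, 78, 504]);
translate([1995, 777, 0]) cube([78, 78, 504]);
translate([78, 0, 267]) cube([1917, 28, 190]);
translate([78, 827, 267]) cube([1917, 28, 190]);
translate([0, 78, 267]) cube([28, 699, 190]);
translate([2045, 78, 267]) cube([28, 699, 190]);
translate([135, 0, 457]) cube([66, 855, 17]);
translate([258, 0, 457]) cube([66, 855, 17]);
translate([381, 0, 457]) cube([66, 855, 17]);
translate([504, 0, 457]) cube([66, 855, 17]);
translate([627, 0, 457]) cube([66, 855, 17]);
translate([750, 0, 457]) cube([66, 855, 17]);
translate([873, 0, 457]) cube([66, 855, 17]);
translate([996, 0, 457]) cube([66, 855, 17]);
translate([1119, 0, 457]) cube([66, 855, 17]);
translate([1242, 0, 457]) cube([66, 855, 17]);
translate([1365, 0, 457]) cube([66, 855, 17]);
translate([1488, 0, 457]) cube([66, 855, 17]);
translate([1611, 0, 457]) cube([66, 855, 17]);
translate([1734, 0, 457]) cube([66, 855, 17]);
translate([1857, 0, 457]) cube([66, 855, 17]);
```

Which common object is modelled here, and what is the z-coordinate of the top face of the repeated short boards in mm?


A bed frame. The slat-top height is 474 mm.

Four posts, four rails, and a row of slats — a bed frame. Slats sit on the rails at z = 267 + 190 = 457; with slat thickness 17, the top is 474 mm.


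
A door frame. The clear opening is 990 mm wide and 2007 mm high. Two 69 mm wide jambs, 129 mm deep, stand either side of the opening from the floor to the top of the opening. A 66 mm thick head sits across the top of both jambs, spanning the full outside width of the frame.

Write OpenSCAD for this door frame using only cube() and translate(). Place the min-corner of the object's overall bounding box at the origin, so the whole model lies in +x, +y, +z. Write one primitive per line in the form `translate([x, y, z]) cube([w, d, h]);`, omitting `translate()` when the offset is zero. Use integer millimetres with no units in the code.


cube([69, 129, 2007]);
translate([1059, 0, 0]) cube([69, 129, 2007]);
translate([0, 0, 2007]) cube([1128, 129, 66]);


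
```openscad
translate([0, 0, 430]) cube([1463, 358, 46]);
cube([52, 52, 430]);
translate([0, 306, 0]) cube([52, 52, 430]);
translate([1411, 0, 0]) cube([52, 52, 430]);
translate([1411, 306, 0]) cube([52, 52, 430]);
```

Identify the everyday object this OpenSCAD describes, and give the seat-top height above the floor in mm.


A bench. The seat-top height is 476 mm.

A long slab on four corner posts — a bench. The slab sits at z = 430 with thickness 46, so the top is 430 + 46 = 476 mm.


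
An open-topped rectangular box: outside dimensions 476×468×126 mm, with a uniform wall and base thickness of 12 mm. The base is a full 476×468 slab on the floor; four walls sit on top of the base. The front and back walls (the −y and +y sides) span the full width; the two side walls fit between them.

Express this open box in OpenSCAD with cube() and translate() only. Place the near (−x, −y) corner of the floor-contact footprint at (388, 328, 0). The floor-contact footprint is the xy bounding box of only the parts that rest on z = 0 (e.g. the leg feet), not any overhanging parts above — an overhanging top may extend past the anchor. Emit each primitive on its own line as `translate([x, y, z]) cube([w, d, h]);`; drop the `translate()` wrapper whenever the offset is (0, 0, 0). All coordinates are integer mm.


translate([388, 328, 0]) cube([476, 468, 12]);
translate([388, 328, 12]) cube([476, 12, 114]);
translate([388, 784, 12]) cube([476, 12, 114]);
translate([388, 340, 12]) cube([12, 444, 114]);
translate([852, 340, 12]) cube([12, 444, 114]);


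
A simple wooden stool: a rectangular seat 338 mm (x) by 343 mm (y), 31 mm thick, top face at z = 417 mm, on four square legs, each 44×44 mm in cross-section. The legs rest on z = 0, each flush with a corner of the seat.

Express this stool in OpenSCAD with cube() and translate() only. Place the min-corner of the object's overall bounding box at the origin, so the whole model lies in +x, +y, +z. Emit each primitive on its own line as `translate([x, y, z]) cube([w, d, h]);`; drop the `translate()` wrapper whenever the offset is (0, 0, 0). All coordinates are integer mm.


// leg_h = 417 - 31 = 386
translate([0, 0, 386]) cube([338, 343, 31]);
cube([44, 44, 386]);
translate([294, 0, 0]) cube([44, 44, 386]);
translate([0, 299, 0]) cube([44, 44, 386]);
translate([294, 299, 0]) cube([44, 44, 386]);


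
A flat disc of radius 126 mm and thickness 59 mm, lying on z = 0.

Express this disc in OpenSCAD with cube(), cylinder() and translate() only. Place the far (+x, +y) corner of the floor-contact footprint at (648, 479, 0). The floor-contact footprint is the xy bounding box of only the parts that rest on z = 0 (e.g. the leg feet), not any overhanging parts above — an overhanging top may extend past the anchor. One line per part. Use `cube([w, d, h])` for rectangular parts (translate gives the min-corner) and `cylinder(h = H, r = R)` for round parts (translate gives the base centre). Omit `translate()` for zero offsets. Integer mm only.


translate([522, 353, 0]) cylinder(h = 59, r = 126);


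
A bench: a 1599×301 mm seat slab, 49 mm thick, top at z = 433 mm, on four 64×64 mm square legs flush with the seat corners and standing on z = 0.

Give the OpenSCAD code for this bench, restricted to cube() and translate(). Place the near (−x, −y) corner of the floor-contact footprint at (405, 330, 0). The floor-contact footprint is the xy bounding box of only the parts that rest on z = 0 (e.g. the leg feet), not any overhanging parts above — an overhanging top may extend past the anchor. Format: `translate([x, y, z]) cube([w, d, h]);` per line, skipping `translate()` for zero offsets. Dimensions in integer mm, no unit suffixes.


translate([405, 330, 384]) cube([1599, 301, 49]);
translate([405, 330, 0]) cube([64, 64, 384]);
translate([405, 567, 0]) cube([64, 64, 384]);
translate([1940, 330, 0]) cube([64, 64, 384]);
translate([1940, 567, 0]) cube([64, 64, 384]);


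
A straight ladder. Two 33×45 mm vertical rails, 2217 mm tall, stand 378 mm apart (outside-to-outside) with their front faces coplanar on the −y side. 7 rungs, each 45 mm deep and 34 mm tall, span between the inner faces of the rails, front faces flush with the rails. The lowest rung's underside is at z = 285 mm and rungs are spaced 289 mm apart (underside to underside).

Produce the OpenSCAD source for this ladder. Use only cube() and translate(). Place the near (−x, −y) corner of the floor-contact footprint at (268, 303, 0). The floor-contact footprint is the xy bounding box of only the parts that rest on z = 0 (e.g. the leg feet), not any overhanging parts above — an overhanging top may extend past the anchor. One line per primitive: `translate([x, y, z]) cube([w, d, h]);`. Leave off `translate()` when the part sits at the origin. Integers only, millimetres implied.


// rung span = 378 - 2*33 = 312
// rung[k] z = 285 + k*289
translate([268, 303, 0]) cube([33, 45, 2217]);
translate([613, 303, 0]) cube([33, 45, 2217]);
translate([301, 303, 285]) cube([312, 45, 34]);
translate([301, 303, 574]) cube([312, 45, 34]);
translate([301, 303, 863]) cube([312, 45, 34]);
translate([301, 303, 1152]) cube([312, 45, 34]);
translate([301, 303, 1441]) cube([312, 45, 34]);
translate([301, 303, 1730]) cube([312, 45, 34]);
translate([301, 303, 2019]) cube([312, 45, 34]);


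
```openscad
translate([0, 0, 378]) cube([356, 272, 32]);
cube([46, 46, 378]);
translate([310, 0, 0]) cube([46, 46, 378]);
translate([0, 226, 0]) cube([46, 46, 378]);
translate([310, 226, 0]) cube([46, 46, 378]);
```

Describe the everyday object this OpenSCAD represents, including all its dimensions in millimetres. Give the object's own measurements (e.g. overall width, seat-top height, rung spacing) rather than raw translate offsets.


A simple wooden stool: a rectangular seat 356 mm (x) by 272 mm (y), 32 mm thick, top face at z = 410 mm, on four square legs, each 46×46 mm in cross-section. The legs rest on z = 0, each flush with a corner of the seat.


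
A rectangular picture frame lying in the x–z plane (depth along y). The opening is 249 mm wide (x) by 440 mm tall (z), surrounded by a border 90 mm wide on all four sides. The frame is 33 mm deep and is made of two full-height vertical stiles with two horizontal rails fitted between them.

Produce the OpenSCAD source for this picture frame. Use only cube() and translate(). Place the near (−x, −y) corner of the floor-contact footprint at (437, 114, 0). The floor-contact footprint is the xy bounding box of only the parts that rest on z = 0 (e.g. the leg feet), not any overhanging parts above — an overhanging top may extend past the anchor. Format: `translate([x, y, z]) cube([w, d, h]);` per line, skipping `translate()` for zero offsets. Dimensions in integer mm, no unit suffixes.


translate([437, 114, 0]) cube([90, 33, 620]);
translate([776, 114, 0]) cube([90, 33, 620]);
translate([527, 114, 0]) cube([249, 33, 90]);
translate([527, 114, 530]) cube([249, 33, 90]);


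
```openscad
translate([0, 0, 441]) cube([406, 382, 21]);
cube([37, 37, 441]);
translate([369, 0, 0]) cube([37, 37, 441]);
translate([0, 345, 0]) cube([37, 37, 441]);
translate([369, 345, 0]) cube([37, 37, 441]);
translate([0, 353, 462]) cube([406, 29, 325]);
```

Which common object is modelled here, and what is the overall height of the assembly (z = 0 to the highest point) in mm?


A chair. The overall height is 787 mm.

A slab on four corner posts with a tall panel at the back — a chair. The seat slab sits at z = 441 with thickness 21, and the 325 mm backrest starts at the seat top, so the overall height is 441 + 21 + 325 = 787 mm.


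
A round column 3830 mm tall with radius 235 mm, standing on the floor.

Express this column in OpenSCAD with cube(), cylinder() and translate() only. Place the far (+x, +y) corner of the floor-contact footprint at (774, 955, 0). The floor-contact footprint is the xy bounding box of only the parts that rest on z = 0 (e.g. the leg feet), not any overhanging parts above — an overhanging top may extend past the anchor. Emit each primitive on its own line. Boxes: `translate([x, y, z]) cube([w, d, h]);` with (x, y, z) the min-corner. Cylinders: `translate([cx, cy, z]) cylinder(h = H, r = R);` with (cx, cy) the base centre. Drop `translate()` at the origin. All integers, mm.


translate([539, 720, 0]) cylinder(h = 3830, r = 235);


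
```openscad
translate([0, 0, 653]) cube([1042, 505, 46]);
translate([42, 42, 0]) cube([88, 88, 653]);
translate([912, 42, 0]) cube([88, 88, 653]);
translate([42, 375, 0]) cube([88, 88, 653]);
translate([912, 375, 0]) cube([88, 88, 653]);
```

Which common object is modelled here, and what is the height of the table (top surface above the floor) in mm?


A table. The table height is 699 mm.

A 1042×505×46 slab sits at z = 653 on four 88 mm square posts — a table. The top surface is at 653 + 46 = 699 mm.


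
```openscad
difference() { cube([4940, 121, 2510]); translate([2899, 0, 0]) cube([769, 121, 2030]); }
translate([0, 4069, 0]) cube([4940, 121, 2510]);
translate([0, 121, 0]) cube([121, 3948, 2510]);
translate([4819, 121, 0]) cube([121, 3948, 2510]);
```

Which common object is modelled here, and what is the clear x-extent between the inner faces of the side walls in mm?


A single room. The interior width is 4698 mm.

Four walls enclosing a rectangle with a door in the front wall — a room. Outside width 4940 minus two 121 mm walls gives 4698 mm.


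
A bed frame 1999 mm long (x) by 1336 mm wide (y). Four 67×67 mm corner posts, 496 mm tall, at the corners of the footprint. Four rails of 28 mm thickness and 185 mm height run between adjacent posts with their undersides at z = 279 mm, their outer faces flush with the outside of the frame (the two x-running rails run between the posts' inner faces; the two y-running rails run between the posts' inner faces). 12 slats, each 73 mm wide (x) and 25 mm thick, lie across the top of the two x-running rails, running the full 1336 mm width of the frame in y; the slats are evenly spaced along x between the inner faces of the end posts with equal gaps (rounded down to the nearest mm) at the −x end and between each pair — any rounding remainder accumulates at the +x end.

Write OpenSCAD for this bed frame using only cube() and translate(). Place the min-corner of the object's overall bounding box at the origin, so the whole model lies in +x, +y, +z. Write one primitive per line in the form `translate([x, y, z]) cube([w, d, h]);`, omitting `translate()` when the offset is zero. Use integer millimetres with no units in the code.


cube([67, 67, 496]);
translate([0, 1269, 0]) cube([67, 67, 496]);
translate([1932, 0, 0]) cube([67, 67, 496]);
translate([1932, 1269, 0]) cube([67, 67, 496]);
translate([67, 0, 279]) cube([1865, 28, 185]);
translate([67, 1308, 279]) cube([1865, 28, 185]);
translate([0, 67, 279]) cube([28, 1202, 185]);
translate([1971, 67, 279]) cube([28, 1202, 185]);
translate([143, 0, 464]) cube([73, 1336, 25]);
translate([292, 0, 464]) cube([73, 1336, 25]);
translate([441, 0, 464]) cube([73, 1336, 25]);
translate([590, 0, 464]) cube([73, 1336, 25]);
translate([739, 0, 464]) cube([73, 1336, 25]);
translate([888, 0, 464]) cube([73, 1336, 25]);
translate([1037, 0, 464]) cube([73, 1336, 25]);
translate([1186, 0, 464]) cube([73, 1336, 25]);
translate([1335, 0, 464]) cube([73, 1336, 25]);
translate([1484, 0, 464]) cube([73, 1336, 25]);
translate([1633, 0, 464]) cube([73, 1336, 25]);
translate([1782, 0, 464]) cube([73, 1336, 25]);
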